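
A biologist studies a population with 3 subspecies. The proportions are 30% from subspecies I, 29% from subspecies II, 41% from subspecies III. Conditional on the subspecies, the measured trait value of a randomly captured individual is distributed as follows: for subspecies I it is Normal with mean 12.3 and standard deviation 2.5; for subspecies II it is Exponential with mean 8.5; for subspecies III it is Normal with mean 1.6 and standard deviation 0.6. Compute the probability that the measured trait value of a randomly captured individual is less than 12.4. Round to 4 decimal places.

0.7874

Conditional on each subspecies, P(X < 12.4): I: 0.515953; II: 0.76749; III: 1.
By total probability, P(X < 12.4) = 0.3·0.515953 + 0.29·0.76749 + 0.41·1 = 0.787358.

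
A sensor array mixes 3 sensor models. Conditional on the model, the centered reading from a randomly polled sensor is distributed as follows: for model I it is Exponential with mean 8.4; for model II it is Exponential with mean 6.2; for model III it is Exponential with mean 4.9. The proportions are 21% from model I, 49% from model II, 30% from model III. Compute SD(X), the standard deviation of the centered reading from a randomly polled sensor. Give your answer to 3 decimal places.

6.510

Per component, I: μ=8.4, E[X²]=141.12; II: μ=6.2, E[X²]=76.88; III: μ=4.9, E[X²]=48.02.
E[X] = 0.21·8.4 + 0.49·6.2 + 0.3·4.9 = 6.272.
E[X²] = 0.21·141.12 + 0.49·76.88 + 0.3·48.02 = 81.7124.
Var(X) = E[X²] − (E[X])² = 81.7124 − 39.338 = 42.3744.
SD(X) = √42.3744 = 6.50956.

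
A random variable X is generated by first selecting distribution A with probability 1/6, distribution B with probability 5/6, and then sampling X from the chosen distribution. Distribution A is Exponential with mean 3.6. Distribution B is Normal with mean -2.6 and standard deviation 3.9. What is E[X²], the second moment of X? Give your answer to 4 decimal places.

22.6283

For each component E[X²] = Var + (mean)², giving A: 25.92; B: 21.97.
Overall E[X²] = 0.166667·25.92 + 0.833333·21.97 = 22.6283.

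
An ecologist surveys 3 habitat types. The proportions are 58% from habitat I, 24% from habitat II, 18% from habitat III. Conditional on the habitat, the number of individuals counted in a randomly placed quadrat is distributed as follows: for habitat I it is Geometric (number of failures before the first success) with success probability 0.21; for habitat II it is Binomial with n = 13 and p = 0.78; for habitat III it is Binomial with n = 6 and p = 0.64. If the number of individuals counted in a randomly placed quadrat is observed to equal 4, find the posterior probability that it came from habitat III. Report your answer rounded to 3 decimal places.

0.553

Likelihoods P(X=4 | ·): I: 0.0817952; II: 0.000319513; III: 0.326149.
Posterior ∝ prior × likelihood. Numerator for III: 0.18·0.326149 = 0.0587068.
Normalizing constant: 0.58·0.0817952 + 0.24·0.000319513 + 0.18·0.326149 = 0.106225.
P(III | observation) = 0.0587068 / 0.106225 = 0.552666.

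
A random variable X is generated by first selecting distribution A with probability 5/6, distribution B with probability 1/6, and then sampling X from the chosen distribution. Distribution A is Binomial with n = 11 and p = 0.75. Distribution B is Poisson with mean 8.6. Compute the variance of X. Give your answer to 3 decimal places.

Per component, A: μ=8.25, E[X²]=70.125; B: μ=8.6, E[X²]=82.56.
E[X] = 0.833333·8.25 + 0.166667·8.6 = 8.30833.
E[X²] = 0.833333·70.125 + 0.166667·82.56 = 72.1975.
Var(X) = E[X²] − (E[X])² = 72.1975 − 69.0284 = 3.1691.

3.169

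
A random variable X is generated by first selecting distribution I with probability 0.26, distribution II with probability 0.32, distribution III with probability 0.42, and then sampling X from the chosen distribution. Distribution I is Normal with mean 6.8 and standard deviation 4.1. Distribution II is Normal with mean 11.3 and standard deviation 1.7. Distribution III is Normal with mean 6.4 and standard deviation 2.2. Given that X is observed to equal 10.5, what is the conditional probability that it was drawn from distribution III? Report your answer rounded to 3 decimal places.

0.138

Likelihoods f(10.5 | ·): I: 0.0647563; II: 0.210074; III: 0.0319378.
Posterior ∝ prior × likelihood. Numerator for III: 0.42·0.0319378 = 0.0134139.
Normalizing constant: 0.26·0.0647563 + 0.32·0.210074 + 0.42·0.0319378 = 0.0974743.
P(III | observation) = 0.0134139 / 0.0974743 = 0.137614.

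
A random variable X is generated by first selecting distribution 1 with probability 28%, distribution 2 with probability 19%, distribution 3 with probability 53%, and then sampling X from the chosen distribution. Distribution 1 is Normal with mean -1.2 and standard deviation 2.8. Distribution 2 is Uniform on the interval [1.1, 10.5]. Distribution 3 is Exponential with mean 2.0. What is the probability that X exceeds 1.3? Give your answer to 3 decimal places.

Conditional on each component, P(X > 1.3): 1: 0.185967; 2: 0.978723; 3: 0.522046.
By total probability, P(X > 1.3) = 0.28·0.185967 + 0.19·0.978723 + 0.53·0.522046 = 0.514712.

0.515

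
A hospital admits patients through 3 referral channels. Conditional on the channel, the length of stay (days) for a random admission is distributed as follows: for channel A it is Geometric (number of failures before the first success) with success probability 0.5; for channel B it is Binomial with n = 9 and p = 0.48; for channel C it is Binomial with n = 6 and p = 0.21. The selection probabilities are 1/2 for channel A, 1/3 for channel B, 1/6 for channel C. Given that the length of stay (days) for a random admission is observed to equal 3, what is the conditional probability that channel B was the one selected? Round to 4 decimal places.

0.5685

Likelihoods P(X=3 | ·): A: 0.0625; B: 0.183664; C: 0.0913207.
Posterior ∝ prior × likelihood. Numerator for B: 0.333333·0.183664 = 0.0612212.
Normalizing constant: 0.5·0.0625 + 0.333333·0.183664 + 0.166667·0.0913207 = 0.107691.
P(B | observation) = 0.0612212 / 0.107691 = 0.568488.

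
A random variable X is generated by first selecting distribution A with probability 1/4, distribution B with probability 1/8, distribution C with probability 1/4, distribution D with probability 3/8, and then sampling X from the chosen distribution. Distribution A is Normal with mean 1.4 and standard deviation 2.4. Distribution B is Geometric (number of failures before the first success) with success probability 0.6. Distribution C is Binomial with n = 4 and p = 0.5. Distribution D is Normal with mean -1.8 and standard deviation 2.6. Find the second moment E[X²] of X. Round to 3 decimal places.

For each component E[X²] = Var + (mean)², giving A: 7.72; B: 1.55556; C: 5; D: 10.
Overall E[X²] = 0.25·7.72 + 0.125·1.55556 + 0.25·5 + 0.375·10 = 7.12444.

7.124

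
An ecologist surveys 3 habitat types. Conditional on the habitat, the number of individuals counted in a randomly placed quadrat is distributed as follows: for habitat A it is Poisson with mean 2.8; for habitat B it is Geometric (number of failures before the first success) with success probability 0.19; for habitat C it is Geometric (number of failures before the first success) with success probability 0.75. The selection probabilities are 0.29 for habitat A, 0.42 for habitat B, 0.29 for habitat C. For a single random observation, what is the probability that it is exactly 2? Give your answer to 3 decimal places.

0.135

Conditional on each habitat, P(X = 2): A: 0.238375; B: 0.124659; C: 0.046875.
By total probability, P(X = 2) = 0.29·0.238375 + 0.42·0.124659 + 0.29·0.046875 = 0.135079.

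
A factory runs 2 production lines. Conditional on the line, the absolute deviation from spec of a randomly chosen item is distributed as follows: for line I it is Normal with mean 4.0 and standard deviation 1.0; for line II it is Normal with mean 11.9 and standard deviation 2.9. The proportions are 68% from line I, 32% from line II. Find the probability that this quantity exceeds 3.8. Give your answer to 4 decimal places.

Conditional on each line, P(X > 3.8): I: 0.57926; II: 0.99739.
By total probability, P(X > 3.8) = 0.68·0.57926 + 0.32·0.99739 = 0.713061.

0.7131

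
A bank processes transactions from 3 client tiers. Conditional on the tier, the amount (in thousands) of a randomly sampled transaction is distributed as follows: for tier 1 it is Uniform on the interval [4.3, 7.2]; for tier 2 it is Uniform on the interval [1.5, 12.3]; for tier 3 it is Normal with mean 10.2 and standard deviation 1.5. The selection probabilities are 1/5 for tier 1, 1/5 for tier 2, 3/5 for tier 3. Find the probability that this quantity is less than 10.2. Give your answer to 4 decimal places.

Conditional on each tier, P(X < 10.2): 1: 1; 2: 0.805556; 3: 0.5.
By total probability, P(X < 10.2) = 0.2·1 + 0.2·0.805556 + 0.6·0.5 = 0.661111.

0.6611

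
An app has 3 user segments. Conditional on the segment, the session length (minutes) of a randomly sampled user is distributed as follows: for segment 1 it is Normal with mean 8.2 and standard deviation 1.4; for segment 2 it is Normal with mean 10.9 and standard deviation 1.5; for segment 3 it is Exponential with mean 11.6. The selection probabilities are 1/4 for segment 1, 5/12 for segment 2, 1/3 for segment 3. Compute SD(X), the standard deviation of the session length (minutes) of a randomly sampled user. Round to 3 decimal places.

Per component, 1: μ=8.2, E[X²]=69.2; 2: μ=10.9, E[X²]=121.06; 3: μ=11.6, E[X²]=269.12.
E[X] = 0.25·8.2 + 0.416667·10.9 + 0.333333·11.6 = 10.4583.
E[X²] = 0.25·69.2 + 0.416667·121.06 + 0.333333·269.12 = 157.448.
Var(X) = E[X²] − (E[X])² = 157.448 − 109.377 = 48.0716.
SD(X) = √48.0716 = 6.93337.

6.933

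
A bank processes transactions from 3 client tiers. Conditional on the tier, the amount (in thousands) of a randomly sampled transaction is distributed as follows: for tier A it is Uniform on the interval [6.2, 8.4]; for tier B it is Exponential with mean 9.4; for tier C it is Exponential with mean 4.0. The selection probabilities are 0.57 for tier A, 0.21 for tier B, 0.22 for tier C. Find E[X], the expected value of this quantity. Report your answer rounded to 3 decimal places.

7.015

Component means — A: 7.3; B: 9.4; C: 4.
E[X] = 0.57·7.3 + 0.21·9.4 + 0.22·4 = 7.015.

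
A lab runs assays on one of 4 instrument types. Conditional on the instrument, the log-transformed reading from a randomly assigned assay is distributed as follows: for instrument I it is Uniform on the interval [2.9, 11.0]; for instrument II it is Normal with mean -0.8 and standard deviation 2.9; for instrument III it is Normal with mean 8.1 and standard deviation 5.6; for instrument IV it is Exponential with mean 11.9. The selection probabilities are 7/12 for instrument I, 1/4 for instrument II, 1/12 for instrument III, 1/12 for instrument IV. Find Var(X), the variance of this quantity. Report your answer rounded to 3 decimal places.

34.831

Per component, I: μ=6.95, E[X²]=53.77; II: μ=-0.8, E[X²]=9.05; III: μ=8.1, E[X²]=96.97; IV: μ=11.9, E[X²]=283.22.
E[X] = 0.583333·6.95 + 0.25·-0.8 + 0.0833333·8.1 + 0.0833333·11.9 = 5.52083.
E[X²] = 0.583333·53.77 + 0.25·9.05 + 0.0833333·96.97 + 0.0833333·283.22 = 65.3108.
Var(X) = E[X²] − (E[X])² = 65.3108 − 30.4796 = 34.8312.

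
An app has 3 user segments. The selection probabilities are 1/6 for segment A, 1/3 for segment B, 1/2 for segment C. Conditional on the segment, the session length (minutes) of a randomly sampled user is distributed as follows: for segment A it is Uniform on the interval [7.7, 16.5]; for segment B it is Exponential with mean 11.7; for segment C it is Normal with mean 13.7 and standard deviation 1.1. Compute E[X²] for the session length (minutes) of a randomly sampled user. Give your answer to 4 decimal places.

211.1872

For each component E[X²] = Var + (mean)², giving A: 152.863; B: 273.78; C: 188.9.
Overall E[X²] = 0.166667·152.863 + 0.333333·273.78 + 0.5·188.9 = 211.187.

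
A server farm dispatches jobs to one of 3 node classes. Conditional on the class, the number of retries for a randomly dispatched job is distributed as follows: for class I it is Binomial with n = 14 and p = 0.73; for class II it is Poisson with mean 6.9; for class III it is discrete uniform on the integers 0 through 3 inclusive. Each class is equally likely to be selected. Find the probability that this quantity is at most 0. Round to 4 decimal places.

Conditional on each class, P(X ≤ 0): I: 1.09419e-08; II: 0.00100779; III: 0.25.
By total probability, P(X ≤ 0) = 0.333333·1.09419e-08 + 0.333333·0.00100779 + 0.333333·0.25 = 0.0836693.

0.0837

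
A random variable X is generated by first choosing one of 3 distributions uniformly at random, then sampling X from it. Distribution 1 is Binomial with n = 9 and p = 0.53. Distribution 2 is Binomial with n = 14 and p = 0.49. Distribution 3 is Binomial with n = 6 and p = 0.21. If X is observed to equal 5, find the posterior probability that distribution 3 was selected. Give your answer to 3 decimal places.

0.005

Likelihoods P(X=5 | ·): 1: 0.257123; 2: 0.132001; 3: 0.00193586.
Posterior ∝ prior × likelihood. Numerator for 3: 0.333333·0.00193586 = 0.000645288.
Normalizing constant: 0.333333·0.257123 + 0.333333·0.132001 + 0.333333·0.00193586 = 0.130353.
P(3 | observation) = 0.000645288 / 0.130353 = 0.0049503.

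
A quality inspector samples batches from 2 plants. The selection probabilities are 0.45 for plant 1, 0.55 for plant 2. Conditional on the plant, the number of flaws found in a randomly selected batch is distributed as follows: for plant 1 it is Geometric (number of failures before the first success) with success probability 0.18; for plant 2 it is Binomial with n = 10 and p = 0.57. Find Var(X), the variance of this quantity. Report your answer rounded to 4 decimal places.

13.0611

Per component, 1: μ=4.55556, E[X²]=46.0617; 2: μ=5.7, E[X²]=34.941.
E[X] = 0.45·4.55556 + 0.55·5.7 = 5.185.
E[X²] = 0.45·46.0617 + 0.55·34.941 = 39.9453.
Var(X) = E[X²] − (E[X])² = 39.9453 − 26.8842 = 13.0611.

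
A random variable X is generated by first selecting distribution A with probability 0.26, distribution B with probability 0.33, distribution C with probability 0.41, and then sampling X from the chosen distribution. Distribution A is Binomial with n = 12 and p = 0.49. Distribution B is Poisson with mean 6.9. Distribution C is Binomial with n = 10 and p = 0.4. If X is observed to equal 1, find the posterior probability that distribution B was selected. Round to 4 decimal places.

Likelihoods P(X=1 | ·): A: 0.00356984; B: 0.00695372; C: 0.0403108.
Posterior ∝ prior × likelihood. Numerator for B: 0.33·0.00695372 = 0.00229473.
Normalizing constant: 0.26·0.00356984 + 0.33·0.00695372 + 0.41·0.0403108 = 0.0197503.
P(B | observation) = 0.00229473 / 0.0197503 = 0.116187.

0.1162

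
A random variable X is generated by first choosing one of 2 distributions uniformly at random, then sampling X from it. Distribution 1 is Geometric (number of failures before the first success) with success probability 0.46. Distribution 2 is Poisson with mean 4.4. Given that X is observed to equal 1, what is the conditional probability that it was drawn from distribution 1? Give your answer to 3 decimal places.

Likelihoods P(X=1 | ·): 1: 0.2484; 2: 0.0540203.
Posterior ∝ prior × likelihood. Numerator for 1: 0.5·0.2484 = 0.1242.
Normalizing constant: 0.5·0.2484 + 0.5·0.0540203 = 0.15121.
P(1 | observation) = 0.1242 / 0.15121 = 0.821373.

0.821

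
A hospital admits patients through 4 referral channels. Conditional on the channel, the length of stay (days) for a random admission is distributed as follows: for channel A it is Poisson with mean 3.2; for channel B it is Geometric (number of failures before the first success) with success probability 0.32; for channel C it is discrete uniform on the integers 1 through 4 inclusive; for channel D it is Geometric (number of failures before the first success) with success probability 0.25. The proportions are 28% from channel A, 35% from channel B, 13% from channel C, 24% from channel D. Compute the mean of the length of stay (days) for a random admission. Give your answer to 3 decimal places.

Component means — A: 3.2; B: 2.125; C: 2.5; D: 3.
E[X] = 0.28·3.2 + 0.35·2.125 + 0.13·2.5 + 0.24·3 = 2.68475.

2.685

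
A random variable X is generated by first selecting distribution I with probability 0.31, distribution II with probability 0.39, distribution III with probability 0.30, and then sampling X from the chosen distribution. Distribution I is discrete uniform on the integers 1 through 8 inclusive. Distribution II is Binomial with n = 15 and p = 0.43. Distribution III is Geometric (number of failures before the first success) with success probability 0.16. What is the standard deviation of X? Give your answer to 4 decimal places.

3.6859

Per component, I: μ=4.5, E[X²]=25.5; II: μ=6.45, E[X²]=45.279; III: μ=5.25, E[X²]=60.375.
E[X] = 0.31·4.5 + 0.39·6.45 + 0.3·5.25 = 5.4855.
E[X²] = 0.31·25.5 + 0.39·45.279 + 0.3·60.375 = 43.6763.
Var(X) = E[X²] − (E[X])² = 43.6763 − 30.0907 = 13.5856.
SD(X) = √13.5856 = 3.68586.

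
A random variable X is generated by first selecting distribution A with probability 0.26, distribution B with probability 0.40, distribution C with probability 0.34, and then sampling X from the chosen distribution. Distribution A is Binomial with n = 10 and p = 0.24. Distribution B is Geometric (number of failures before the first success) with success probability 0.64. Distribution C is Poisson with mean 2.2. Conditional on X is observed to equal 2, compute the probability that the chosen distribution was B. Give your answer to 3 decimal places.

Likelihoods P(X=2 | ·): A: 0.288499; B: 0.082944; C: 0.268144.
Posterior ∝ prior × likelihood. Numerator for B: 0.4·0.082944 = 0.0331776.
Normalizing constant: 0.26·0.288499 + 0.4·0.082944 + 0.34·0.268144 = 0.199356.
P(B | observation) = 0.0331776 / 0.199356 = 0.166424.

0.166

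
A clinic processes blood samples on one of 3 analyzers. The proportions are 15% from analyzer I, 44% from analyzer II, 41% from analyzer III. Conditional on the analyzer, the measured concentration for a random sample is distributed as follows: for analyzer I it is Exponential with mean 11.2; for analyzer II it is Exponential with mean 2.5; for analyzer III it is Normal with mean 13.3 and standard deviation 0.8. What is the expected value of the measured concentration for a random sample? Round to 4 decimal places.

Component means — I: 11.2; II: 2.5; III: 13.3.
E[X] = 0.15·11.2 + 0.44·2.5 + 0.41·13.3 = 8.233.

8.2330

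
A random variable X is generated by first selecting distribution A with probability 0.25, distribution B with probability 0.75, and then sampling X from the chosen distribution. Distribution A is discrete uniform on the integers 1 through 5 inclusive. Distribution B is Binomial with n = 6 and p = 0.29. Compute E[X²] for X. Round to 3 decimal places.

5.947

For each component E[X²] = Var + (mean)², giving A: 11; B: 4.263.
Overall E[X²] = 0.25·11 + 0.75·4.263 = 5.94725.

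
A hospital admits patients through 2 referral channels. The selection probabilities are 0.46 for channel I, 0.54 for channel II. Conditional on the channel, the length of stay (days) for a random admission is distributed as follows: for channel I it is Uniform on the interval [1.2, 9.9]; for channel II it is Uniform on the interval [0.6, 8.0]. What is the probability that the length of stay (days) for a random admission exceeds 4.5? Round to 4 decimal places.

Conditional on each channel, P(X > 4.5): I: 0.62069; II: 0.472973.
By total probability, P(X > 4.5) = 0.46·0.62069 + 0.54·0.472973 = 0.540923.

0.5409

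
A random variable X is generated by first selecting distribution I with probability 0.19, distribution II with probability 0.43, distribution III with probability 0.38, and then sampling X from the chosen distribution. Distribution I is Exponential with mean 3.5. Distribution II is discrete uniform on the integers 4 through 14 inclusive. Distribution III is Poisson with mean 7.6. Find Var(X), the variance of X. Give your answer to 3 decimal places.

Per component, I: μ=3.5, E[X²]=24.5; II: μ=9, E[X²]=91; III: μ=7.6, E[X²]=65.36.
E[X] = 0.19·3.5 + 0.43·9 + 0.38·7.6 = 7.423.
E[X²] = 0.19·24.5 + 0.43·91 + 0.38·65.36 = 68.6218.
Var(X) = E[X²] − (E[X])² = 68.6218 − 55.1009 = 13.5209.

13.521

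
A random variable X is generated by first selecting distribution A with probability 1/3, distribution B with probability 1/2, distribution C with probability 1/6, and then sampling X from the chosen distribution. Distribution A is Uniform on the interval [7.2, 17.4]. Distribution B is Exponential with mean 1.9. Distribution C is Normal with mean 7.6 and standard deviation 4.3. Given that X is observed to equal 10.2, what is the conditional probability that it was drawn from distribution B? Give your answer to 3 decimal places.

Likelihoods f(10.2 | ·): A: 0.0980392; B: 0.00245341; C: 0.0772773.
Posterior ∝ prior × likelihood. Numerator for B: 0.5·0.00245341 = 0.00122671.
Normalizing constant: 0.333333·0.0980392 + 0.5·0.00245341 + 0.166667·0.0772773 = 0.046786.
P(B | observation) = 0.00122671 / 0.046786 = 0.0262195.

0.026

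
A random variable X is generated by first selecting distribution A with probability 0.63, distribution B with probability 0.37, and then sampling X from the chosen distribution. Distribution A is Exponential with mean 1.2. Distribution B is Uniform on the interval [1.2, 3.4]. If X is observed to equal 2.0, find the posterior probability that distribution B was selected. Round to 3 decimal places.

Likelihoods f(2.0 | ·): A: 0.157396; B: 0.454545.
Posterior ∝ prior × likelihood. Numerator for B: 0.37·0.454545 = 0.168182.
Normalizing constant: 0.63·0.157396 + 0.37·0.454545 = 0.267342.
P(B | observation) = 0.168182 / 0.267342 = 0.62909.

0.629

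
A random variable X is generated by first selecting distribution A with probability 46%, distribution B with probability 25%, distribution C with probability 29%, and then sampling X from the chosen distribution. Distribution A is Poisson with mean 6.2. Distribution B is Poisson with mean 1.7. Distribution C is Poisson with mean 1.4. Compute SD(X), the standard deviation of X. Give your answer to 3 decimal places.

Per component, A: μ=6.2, E[X²]=44.64; B: μ=1.7, E[X²]=4.59; C: μ=1.4, E[X²]=3.36.
E[X] = 0.46·6.2 + 0.25·1.7 + 0.29·1.4 = 3.683.
E[X²] = 0.46·44.64 + 0.25·4.59 + 0.29·3.36 = 22.6563.
Var(X) = E[X²] − (E[X])² = 22.6563 − 13.5645 = 9.09181.
SD(X) = √9.09181 = 3.01526.

3.015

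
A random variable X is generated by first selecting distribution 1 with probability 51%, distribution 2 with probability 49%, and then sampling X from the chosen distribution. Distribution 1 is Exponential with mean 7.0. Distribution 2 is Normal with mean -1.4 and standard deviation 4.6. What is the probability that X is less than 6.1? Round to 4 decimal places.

Conditional on each component, P(X < 6.1): 1: 0.581647; 2: 0.948495.
By total probability, P(X < 6.1) = 0.51·0.581647 + 0.49·0.948495 = 0.761402.

0.7614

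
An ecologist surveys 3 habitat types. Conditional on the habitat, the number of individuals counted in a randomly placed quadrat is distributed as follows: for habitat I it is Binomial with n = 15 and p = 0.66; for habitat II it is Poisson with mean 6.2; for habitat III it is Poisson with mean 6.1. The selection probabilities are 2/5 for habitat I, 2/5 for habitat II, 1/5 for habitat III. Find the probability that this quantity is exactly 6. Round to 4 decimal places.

Conditional on each habitat, P(X = 6): I: 0.0251176; II: 0.1601; III: 0.160491.
By total probability, P(X = 6) = 0.4·0.0251176 + 0.4·0.1601 + 0.2·0.160491 = 0.106185.

0.1062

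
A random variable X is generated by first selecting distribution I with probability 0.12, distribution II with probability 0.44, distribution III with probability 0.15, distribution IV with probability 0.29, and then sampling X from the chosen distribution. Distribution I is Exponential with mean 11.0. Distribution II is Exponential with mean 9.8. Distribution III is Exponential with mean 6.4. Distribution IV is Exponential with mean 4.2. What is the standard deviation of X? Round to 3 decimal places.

8.665

Per component, I: μ=11, E[X²]=242; II: μ=9.8, E[X²]=192.08; III: μ=6.4, E[X²]=81.92; IV: μ=4.2, E[X²]=35.28.
E[X] = 0.12·11 + 0.44·9.8 + 0.15·6.4 + 0.29·4.2 = 7.81.
E[X²] = 0.12·242 + 0.44·192.08 + 0.15·81.92 + 0.29·35.28 = 136.074.
Var(X) = E[X²] − (E[X])² = 136.074 − 60.9961 = 75.0783.
SD(X) = √75.0783 = 8.66477.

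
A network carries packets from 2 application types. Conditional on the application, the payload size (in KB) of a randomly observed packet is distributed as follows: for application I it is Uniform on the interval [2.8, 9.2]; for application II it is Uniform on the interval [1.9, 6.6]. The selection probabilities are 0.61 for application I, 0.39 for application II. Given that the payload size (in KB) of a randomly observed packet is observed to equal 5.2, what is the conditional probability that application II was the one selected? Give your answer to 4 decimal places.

0.4654

Likelihoods f(5.2 | ·): I: 0.15625; II: 0.212766.
Posterior ∝ prior × likelihood. Numerator for II: 0.39·0.212766 = 0.0829787.
Normalizing constant: 0.61·0.15625 + 0.39·0.212766 = 0.178291.
P(II | observation) = 0.0829787 / 0.178291 = 0.465411.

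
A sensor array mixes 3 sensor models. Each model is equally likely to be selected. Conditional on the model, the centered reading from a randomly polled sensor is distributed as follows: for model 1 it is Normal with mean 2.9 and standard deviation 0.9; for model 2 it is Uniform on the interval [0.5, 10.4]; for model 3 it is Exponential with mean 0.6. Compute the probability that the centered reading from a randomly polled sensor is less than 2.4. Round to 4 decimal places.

Conditional on each model, P(X < 2.4): 1: 0.289257; 2: 0.191919; 3: 0.981684.
By total probability, P(X < 2.4) = 0.333333·0.289257 + 0.333333·0.191919 + 0.333333·0.981684 = 0.48762.

0.4876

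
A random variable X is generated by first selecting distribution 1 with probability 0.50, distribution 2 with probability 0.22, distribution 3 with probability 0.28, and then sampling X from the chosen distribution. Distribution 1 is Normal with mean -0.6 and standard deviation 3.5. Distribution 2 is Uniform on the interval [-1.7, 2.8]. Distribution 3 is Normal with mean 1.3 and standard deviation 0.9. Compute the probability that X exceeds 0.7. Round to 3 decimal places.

0.490

Conditional on each component, P(X > 0.7): 1: 0.355159; 2: 0.466667; 3: 0.747507.
By total probability, P(X > 0.7) = 0.5·0.355159 + 0.22·0.466667 + 0.28·0.747507 = 0.489548.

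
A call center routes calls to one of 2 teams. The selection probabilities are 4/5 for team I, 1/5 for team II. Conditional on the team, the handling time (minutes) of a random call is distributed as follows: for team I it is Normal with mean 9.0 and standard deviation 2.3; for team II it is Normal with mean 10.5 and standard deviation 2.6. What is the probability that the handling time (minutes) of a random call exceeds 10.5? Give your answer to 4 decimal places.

Conditional on each team, P(X > 10.5): I: 0.257144; II: 0.5.
By total probability, P(X > 10.5) = 0.8·0.257144 + 0.2·0.5 = 0.305716.

0.3057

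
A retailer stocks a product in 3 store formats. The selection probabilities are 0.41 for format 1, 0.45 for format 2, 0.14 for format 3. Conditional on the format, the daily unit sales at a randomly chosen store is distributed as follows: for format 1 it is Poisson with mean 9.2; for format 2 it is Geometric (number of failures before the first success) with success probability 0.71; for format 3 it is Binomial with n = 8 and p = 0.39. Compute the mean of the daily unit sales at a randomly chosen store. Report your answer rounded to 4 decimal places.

Component means — 1: 9.2; 2: 0.408451; 3: 3.12.
E[X] = 0.41·9.2 + 0.45·0.408451 + 0.14·3.12 = 4.3926.

4.3926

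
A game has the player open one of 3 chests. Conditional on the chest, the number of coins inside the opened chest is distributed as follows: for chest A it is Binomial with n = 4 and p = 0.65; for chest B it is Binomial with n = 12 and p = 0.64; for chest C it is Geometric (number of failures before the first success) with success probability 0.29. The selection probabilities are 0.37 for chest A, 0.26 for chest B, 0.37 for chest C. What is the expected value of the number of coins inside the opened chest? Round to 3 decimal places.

3.865

Component means — A: 2.6; B: 7.68; C: 2.44828.
E[X] = 0.37·2.6 + 0.26·7.68 + 0.37·2.44828 = 3.86466.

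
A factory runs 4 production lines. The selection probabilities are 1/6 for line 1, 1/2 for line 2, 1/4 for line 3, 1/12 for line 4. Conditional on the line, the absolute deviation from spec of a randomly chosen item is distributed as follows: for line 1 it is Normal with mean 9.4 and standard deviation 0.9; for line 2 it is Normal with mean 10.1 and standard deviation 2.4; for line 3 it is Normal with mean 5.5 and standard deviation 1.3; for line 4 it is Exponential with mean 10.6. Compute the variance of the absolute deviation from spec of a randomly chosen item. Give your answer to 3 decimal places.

16.693

Per component, 1: μ=9.4, E[X²]=89.17; 2: μ=10.1, E[X²]=107.77; 3: μ=5.5, E[X²]=31.94; 4: μ=10.6, E[X²]=224.72.
E[X] = 0.166667·9.4 + 0.5·10.1 + 0.25·5.5 + 0.0833333·10.6 = 8.875.
E[X²] = 0.166667·89.17 + 0.5·107.77 + 0.25·31.94 + 0.0833333·224.72 = 95.4583.
Var(X) = E[X²] − (E[X])² = 95.4583 − 78.7656 = 16.6927.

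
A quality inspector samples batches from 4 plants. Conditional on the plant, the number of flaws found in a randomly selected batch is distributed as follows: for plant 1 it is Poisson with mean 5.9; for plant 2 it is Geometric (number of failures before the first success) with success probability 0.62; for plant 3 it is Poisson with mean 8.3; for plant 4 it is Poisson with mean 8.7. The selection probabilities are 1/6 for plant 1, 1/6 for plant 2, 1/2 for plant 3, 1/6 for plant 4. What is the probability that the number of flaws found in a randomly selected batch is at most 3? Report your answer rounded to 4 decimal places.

0.2116

Conditional on each plant, P(X ≤ 3): 1: 0.160353; 2: 0.979149; 3: 0.0345545; 4: 0.0262032.
By total probability, P(X ≤ 3) = 0.166667·0.160353 + 0.166667·0.979149 + 0.5·0.0345545 + 0.166667·0.0262032 = 0.211561.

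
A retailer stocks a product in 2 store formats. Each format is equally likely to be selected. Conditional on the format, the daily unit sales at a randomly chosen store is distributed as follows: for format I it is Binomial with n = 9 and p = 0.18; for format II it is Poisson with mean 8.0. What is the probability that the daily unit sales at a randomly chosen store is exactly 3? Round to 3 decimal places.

Conditional on each format, P(X = 3): I: 0.148929; II: 0.0286261.
By total probability, P(X = 3) = 0.5·0.148929 + 0.5·0.0286261 = 0.0887777.

0.089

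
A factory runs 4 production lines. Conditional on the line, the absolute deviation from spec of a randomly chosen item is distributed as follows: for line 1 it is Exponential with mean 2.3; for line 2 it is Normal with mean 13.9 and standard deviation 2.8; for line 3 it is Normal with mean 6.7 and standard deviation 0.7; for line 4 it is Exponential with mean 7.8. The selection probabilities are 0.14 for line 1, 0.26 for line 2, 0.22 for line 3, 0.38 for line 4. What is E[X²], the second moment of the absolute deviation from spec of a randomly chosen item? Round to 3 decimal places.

109.976

For each component E[X²] = Var + (mean)², giving 1: 10.58; 2: 201.05; 3: 45.38; 4: 121.68.
Overall E[X²] = 0.14·10.58 + 0.26·201.05 + 0.22·45.38 + 0.38·121.68 = 109.976.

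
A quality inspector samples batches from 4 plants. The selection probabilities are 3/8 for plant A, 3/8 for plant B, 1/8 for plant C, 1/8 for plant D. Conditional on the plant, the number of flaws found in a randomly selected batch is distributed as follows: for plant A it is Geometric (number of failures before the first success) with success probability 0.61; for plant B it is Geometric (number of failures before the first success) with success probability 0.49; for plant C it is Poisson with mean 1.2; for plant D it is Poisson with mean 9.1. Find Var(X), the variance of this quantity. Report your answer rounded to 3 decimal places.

Per component, A: μ=0.639344, E[X²]=1.45687; B: μ=1.04082, E[X²]=3.20741; C: μ=1.2, E[X²]=2.64; D: μ=9.1, E[X²]=91.91.
E[X] = 0.375·0.639344 + 0.375·1.04082 + 0.125·1.2 + 0.125·9.1 = 1.91756.
E[X²] = 0.375·1.45687 + 0.375·3.20741 + 0.125·2.64 + 0.125·91.91 = 13.5679.
Var(X) = E[X²] − (E[X])² = 13.5679 − 3.67704 = 9.89082.

9.891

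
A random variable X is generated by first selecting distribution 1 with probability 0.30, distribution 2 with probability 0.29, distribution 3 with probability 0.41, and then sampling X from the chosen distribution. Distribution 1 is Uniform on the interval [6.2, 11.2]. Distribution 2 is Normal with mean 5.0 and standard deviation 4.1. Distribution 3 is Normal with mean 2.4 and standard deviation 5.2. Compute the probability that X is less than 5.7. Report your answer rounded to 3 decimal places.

0.467

Conditional on each component, P(X < 5.7): 1: 0; 2: 0.567783; 3: 0.73716.
By total probability, P(X < 5.7) = 0.3·0 + 0.29·0.567783 + 0.41·0.73716 = 0.466893.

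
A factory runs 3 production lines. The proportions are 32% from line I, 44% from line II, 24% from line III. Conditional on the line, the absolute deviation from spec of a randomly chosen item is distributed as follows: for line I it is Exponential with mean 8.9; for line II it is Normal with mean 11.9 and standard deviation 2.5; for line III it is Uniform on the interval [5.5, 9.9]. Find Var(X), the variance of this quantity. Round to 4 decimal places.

Per component, I: μ=8.9, E[X²]=158.42; II: μ=11.9, E[X²]=147.86; III: μ=7.7, E[X²]=60.9033.
E[X] = 0.32·8.9 + 0.44·11.9 + 0.24·7.7 = 9.932.
E[X²] = 0.32·158.42 + 0.44·147.86 + 0.24·60.9033 = 130.37.
Var(X) = E[X²] − (E[X])² = 130.37 − 98.6446 = 31.725.

31.7250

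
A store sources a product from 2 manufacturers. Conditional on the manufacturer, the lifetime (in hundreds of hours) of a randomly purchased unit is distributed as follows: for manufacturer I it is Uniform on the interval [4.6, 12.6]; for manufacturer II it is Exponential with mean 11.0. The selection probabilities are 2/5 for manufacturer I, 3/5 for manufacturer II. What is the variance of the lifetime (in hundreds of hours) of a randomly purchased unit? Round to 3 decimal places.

Per component, I: μ=8.6, E[X²]=79.2933; II: μ=11, E[X²]=242.
E[X] = 0.4·8.6 + 0.6·11 = 10.04.
E[X²] = 0.4·79.2933 + 0.6·242 = 176.917.
Var(X) = E[X²] − (E[X])² = 176.917 − 100.802 = 76.1157.

76.116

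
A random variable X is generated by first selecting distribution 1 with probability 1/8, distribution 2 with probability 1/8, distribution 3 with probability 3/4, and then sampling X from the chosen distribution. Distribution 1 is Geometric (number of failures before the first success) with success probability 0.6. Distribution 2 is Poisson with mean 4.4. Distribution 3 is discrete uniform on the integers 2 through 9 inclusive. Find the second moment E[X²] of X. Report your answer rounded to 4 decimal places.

For each component E[X²] = Var + (mean)², giving 1: 1.55556; 2: 23.76; 3: 35.5.
Overall E[X²] = 0.125·1.55556 + 0.125·23.76 + 0.75·35.5 = 29.7894.

29.7894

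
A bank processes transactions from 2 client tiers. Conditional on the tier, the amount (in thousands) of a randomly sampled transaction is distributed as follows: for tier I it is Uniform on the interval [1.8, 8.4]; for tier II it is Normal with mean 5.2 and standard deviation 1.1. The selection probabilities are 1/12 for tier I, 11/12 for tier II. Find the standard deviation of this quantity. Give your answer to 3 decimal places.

Per component, I: μ=5.1, E[X²]=29.64; II: μ=5.2, E[X²]=28.25.
E[X] = 0.0833333·5.1 + 0.916667·5.2 = 5.19167.
E[X²] = 0.0833333·29.64 + 0.916667·28.25 = 28.3658.
Var(X) = E[X²] − (E[X])² = 28.3658 − 26.9534 = 1.41243.
SD(X) = √1.41243 = 1.18846.

1.188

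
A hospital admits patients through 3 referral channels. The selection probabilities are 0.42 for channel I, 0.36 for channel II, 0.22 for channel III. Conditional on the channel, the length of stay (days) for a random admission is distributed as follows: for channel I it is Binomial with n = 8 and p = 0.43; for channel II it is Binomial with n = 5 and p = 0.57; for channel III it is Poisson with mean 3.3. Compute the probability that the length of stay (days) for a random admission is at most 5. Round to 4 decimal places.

Conditional on each channel, P(X ≤ 5): I: 0.92893; II: 1; III: 0.882877.
By total probability, P(X ≤ 5) = 0.42·0.92893 + 0.36·1 + 0.22·0.882877 = 0.944383.

0.9444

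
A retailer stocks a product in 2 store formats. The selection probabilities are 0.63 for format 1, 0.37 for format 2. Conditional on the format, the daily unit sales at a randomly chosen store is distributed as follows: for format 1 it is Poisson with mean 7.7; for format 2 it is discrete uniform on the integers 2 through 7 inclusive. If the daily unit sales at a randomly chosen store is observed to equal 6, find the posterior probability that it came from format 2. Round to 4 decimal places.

0.4275

Likelihoods P(X=6 | ·): 1: 0.131082; 2: 0.166667.
Posterior ∝ prior × likelihood. Numerator for 2: 0.37·0.166667 = 0.0616667.
Normalizing constant: 0.63·0.131082 + 0.37·0.166667 = 0.144249.
P(2 | observation) = 0.0616667 / 0.144249 = 0.427503.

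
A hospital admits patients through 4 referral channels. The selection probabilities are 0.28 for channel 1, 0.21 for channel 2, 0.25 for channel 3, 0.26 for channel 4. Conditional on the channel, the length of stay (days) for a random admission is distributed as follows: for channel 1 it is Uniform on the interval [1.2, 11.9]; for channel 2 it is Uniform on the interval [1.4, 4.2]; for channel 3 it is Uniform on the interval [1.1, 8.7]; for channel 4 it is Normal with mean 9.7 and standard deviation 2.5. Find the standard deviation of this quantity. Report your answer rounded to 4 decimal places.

Per component, 1: μ=6.55, E[X²]=52.4433; 2: μ=2.8, E[X²]=8.49333; 3: μ=4.9, E[X²]=28.8233; 4: μ=9.7, E[X²]=100.34.
E[X] = 0.28·6.55 + 0.21·2.8 + 0.25·4.9 + 0.26·9.7 = 6.169.
E[X²] = 0.28·52.4433 + 0.21·8.49333 + 0.25·28.8233 + 0.26·100.34 = 49.762.
Var(X) = E[X²] − (E[X])² = 49.762 − 38.0566 = 11.7054.
SD(X) = √11.7054 = 3.42132.

3.4213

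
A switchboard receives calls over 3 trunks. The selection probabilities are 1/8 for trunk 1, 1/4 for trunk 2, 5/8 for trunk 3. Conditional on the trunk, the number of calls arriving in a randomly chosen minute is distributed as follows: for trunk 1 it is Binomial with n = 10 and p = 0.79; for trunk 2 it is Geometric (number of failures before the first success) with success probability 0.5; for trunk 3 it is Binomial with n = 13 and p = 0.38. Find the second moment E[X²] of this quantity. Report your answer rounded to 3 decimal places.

For each component E[X²] = Var + (mean)², giving 1: 64.069; 2: 3; 3: 27.4664.
Overall E[X²] = 0.125·64.069 + 0.25·3 + 0.625·27.4664 = 25.9251.

25.925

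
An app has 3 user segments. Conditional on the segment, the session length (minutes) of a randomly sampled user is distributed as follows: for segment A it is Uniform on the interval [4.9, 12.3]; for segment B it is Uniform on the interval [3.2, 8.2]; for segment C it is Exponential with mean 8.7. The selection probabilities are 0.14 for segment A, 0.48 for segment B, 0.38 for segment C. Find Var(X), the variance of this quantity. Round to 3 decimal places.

Per component, A: μ=8.6, E[X²]=78.5233; B: μ=5.7, E[X²]=34.5733; C: μ=8.7, E[X²]=151.38.
E[X] = 0.14·8.6 + 0.48·5.7 + 0.38·8.7 = 7.246.
E[X²] = 0.14·78.5233 + 0.48·34.5733 + 0.38·151.38 = 85.1129.
Var(X) = E[X²] − (E[X])² = 85.1129 − 52.5045 = 32.6084.

32.608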